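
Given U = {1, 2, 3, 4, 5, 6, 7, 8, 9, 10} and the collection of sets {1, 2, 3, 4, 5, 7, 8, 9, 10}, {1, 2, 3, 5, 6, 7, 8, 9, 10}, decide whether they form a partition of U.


A partition requires: (1) non-empty parts, (2) pairwise disjoint, (3) union = U
Parts: {1, 2, 3, 4, 5, 7, 8, 9, 10}, {1, 2, 3, 5, 6, 7, 8, 9, 10}
Union of parts: {1, 2, 3, 4, 5, 6, 7, 8, 9, 10}
U = {1, 2, 3, 4, 5, 6, 7, 8, 9, 10}
All non-empty? True
Pairwise disjoint? False
Covers U? True

No, not a valid partition


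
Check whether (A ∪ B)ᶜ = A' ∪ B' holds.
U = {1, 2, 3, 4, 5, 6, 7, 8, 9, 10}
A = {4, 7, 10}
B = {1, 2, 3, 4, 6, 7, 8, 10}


LHS: A ∪ B = {1, 2, 3, 4, 6, 7, 8, 10}
(A ∪ B)' = U \ (A ∪ B) = {5, 9}
A' = {1, 2, 3, 5, 6, 8, 9}, B' = {5, 9}
Claimed RHS: A' ∪ B' = {1, 2, 3, 5, 6, 8, 9}
Identity is INVALID: LHS = {5, 9} but the RHS claimed here equals {1, 2, 3, 5, 6, 8, 9}. The correct form is (A ∪ B)' = A' ∩ B'.

Identity is invalid: (A ∪ B)' = {5, 9} but A' ∪ B' = {1, 2, 3, 5, 6, 8, 9}. The correct De Morgan law is (A ∪ B)' = A' ∩ B'.


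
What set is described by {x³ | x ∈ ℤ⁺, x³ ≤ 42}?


Checking each candidate:
Condition: positive perfect cubes ≤ 42
Result = {1, 8, 27}

{1, 8, 27}


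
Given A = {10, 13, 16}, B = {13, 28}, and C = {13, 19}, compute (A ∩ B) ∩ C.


A ∩ B = {13}
(A ∩ B) ∩ C = {13}

A ∩ B ∩ C = {13}


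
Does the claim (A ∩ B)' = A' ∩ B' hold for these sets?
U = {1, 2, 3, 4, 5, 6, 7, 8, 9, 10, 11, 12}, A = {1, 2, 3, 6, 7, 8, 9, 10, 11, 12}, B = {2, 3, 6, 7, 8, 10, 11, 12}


LHS: A ∩ B = {2, 3, 6, 7, 8, 10, 11, 12}
(A ∩ B)' = U \ (A ∩ B) = {1, 4, 5, 9}
A' = {4, 5}, B' = {1, 4, 5, 9}
Claimed RHS: A' ∩ B' = {4, 5}
Identity is INVALID: LHS = {1, 4, 5, 9} but the RHS claimed here equals {4, 5}. The correct form is (A ∩ B)' = A' ∪ B'.

Identity is invalid: (A ∩ B)' = {1, 4, 5, 9} but A' ∩ B' = {4, 5}. The correct De Morgan law is (A ∩ B)' = A' ∪ B'.


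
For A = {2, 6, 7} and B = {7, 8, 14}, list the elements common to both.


A ∩ B = elements in both A and B
A = {2, 6, 7}
B = {7, 8, 14}
A ∩ B = {7}

A ∩ B = {7}


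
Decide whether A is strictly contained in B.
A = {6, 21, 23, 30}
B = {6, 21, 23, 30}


A ⊂ B requires: A ⊆ B AND A ≠ B.
A ⊆ B? Yes
A = B? Yes
A = B, so A is not a PROPER subset.

No, A is not a proper subset of B


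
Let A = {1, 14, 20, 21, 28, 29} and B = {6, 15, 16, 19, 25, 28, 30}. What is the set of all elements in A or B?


A ∪ B = all elements in A or B (or both)
A = {1, 14, 20, 21, 28, 29}
B = {6, 15, 16, 19, 25, 28, 30}
A ∪ B = {1, 6, 14, 15, 16, 19, 20, 21, 25, 28, 29, 30}

A ∪ B = {1, 6, 14, 15, 16, 19, 20, 21, 25, 28, 29, 30}


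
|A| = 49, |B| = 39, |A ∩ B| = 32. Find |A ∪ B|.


|A ∪ B| = |A| + |B| - |A ∩ B|
= 49 + 39 - 32
= 56

|A ∪ B| = 56


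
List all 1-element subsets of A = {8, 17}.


|A| = 2, so A has C(2,1) = 2 subsets of size 1.
Enumerate by choosing 1 elements from A at a time:
{8}, {17}

1-element subsets (2 total): {8}, {17}


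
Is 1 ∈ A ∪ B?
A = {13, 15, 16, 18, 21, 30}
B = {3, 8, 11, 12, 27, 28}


A = {13, 15, 16, 18, 21, 30}, B = {3, 8, 11, 12, 27, 28}
A ∪ B = all elements in A or B
A ∪ B = {3, 8, 11, 12, 13, 15, 16, 18, 21, 27, 28, 30}
Checking if 1 ∈ A ∪ B
1 is not in A ∪ B → False

1 ∉ A ∪ B


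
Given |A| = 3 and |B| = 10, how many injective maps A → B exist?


An injection sends each of |A| = 3 inputs to a distinct output in B.
# injections = |B|·(|B|-1)·…·(|B|-|A|+1) = 10! / (10 - 3)!
= 10 × 9 × 8
= 720

Number of injections = 720


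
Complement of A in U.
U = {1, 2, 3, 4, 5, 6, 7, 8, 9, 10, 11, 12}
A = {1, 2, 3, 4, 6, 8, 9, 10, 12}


Aᶜ = U \ A = elements in U but not in A
U = {1, 2, 3, 4, 5, 6, 7, 8, 9, 10, 11, 12}
A = {1, 2, 3, 4, 6, 8, 9, 10, 12}
Aᶜ = {5, 7, 11}

Aᶜ = {5, 7, 11}


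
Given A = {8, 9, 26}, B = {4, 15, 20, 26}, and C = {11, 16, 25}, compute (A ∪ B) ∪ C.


A ∪ B = {4, 8, 9, 15, 20, 26}
(A ∪ B) ∪ C = {4, 8, 9, 11, 15, 16, 20, 25, 26}

A ∪ B ∪ C = {4, 8, 9, 11, 15, 16, 20, 25, 26}


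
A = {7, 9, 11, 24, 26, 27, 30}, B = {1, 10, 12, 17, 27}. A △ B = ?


A △ B = (A \ B) ∪ (B \ A) = elements in exactly one of A or B
A \ B = {7, 9, 11, 24, 26, 30}
B \ A = {1, 10, 12, 17}
A △ B = {1, 7, 9, 10, 11, 12, 17, 24, 26, 30}

A △ B = {1, 7, 9, 10, 11, 12, 17, 24, 26, 30}


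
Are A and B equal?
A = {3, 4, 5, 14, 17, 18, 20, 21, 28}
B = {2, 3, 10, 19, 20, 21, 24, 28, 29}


Two sets are equal iff they have exactly the same elements.
A = {3, 4, 5, 14, 17, 18, 20, 21, 28}
B = {2, 3, 10, 19, 20, 21, 24, 28, 29}
Differences: {2, 4, 5, 10, 14, 17, 18, 19, 24, 29}
A ≠ B

No, A ≠ B


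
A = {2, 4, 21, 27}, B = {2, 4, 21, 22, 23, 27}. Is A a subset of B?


A ⊆ B means every element of A is in B.
All elements of A are in B.
So A ⊆ B.

Yes, A ⊆ B


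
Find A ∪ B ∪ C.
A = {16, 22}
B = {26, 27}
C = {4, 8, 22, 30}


A ∪ B = {16, 22, 26, 27}
(A ∪ B) ∪ C = {4, 8, 16, 22, 26, 27, 30}

A ∪ B ∪ C = {4, 8, 16, 22, 26, 27, 30}


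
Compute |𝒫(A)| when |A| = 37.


Number of subsets = 2^n
= 2^37
= 137438953472

|P(A)| = 137438953472


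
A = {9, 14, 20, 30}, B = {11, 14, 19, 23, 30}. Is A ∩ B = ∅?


Disjoint means A ∩ B = ∅.
A ∩ B = {14, 30}
A ∩ B ≠ ∅, so A and B are NOT disjoint.

No, A and B are not disjoint (A ∩ B = {14, 30})


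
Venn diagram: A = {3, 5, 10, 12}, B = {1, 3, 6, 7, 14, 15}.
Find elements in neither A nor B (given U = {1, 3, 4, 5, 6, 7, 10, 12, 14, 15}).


A = {3, 5, 10, 12}
B = {1, 3, 6, 7, 14, 15}
Region: in neither A nor B (given U = {1, 3, 4, 5, 6, 7, 10, 12, 14, 15})
Elements: {4}

Elements in neither A nor B (given U = {1, 3, 4, 5, 6, 7, 10, 12, 14, 15}): {4}


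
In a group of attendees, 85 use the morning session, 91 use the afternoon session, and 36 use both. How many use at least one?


|A ∪ B| = |A| + |B| - |A ∩ B|
= 85 + 91 - 36
= 140

|A ∪ B| = 140


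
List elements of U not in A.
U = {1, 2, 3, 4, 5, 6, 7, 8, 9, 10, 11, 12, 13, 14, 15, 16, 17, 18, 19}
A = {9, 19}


Aᶜ = U \ A = elements in U but not in A
U = {1, 2, 3, 4, 5, 6, 7, 8, 9, 10, 11, 12, 13, 14, 15, 16, 17, 18, 19}
A = {9, 19}
Aᶜ = {1, 2, 3, 4, 5, 6, 7, 8, 10, 11, 12, 13, 14, 15, 16, 17, 18}

Aᶜ = {1, 2, 3, 4, 5, 6, 7, 8, 10, 11, 12, 13, 14, 15, 16, 17, 18}


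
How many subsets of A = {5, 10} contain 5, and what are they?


A subset of A contains 5 iff the remaining 1 elements form any subset of A \ {5}.
Count: 2^(n-1) = 2^1 = 2
Subsets containing 5: {5}, {5, 10}

Subsets containing 5 (2 total): {5}, {5, 10}


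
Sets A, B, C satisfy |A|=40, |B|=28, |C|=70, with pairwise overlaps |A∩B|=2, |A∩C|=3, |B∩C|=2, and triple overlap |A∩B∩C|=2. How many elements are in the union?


|A∪B∪C| = |A|+|B|+|C| - |A∩B|-|A∩C|-|B∩C| + |A∩B∩C|
= 40+28+70 - 2-3-2 + 2
= 138 - 7 + 2
= 133

|A ∪ B ∪ C| = 133


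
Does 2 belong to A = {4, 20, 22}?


A = {4, 20, 22}
Checking if 2 is in A
2 is not in A → False

2 ∉ A


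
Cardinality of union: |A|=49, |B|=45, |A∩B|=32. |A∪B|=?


|A ∪ B| = |A| + |B| - |A ∩ B|
= 49 + 45 - 32
= 62

|A ∪ B| = 62


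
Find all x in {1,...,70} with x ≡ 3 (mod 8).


Checking each candidate:
Condition: x in {1,...,70} with x ≡ 3 (mod 8)
Result = {3, 11, 19, 27, 35, 43, 51, 59, 67}

{3, 11, 19, 27, 35, 43, 51, 59, 67}


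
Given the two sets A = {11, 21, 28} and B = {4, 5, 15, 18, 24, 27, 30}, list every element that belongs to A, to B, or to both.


A ∪ B = all elements in A or B (or both)
A = {11, 21, 28}
B = {4, 5, 15, 18, 24, 27, 30}
A ∪ B = {4, 5, 11, 15, 18, 21, 24, 27, 28, 30}

A ∪ B = {4, 5, 11, 15, 18, 21, 24, 27, 28, 30}


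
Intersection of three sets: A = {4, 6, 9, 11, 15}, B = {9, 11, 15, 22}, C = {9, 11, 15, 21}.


A ∩ B = {9, 11, 15}
(A ∩ B) ∩ C = {9, 11, 15}

A ∩ B ∩ C = {9, 11, 15}


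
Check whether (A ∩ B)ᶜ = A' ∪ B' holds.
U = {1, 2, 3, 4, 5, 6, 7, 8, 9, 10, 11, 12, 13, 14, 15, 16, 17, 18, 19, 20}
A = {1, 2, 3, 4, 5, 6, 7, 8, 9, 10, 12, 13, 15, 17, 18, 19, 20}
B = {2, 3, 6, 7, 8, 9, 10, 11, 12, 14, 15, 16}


LHS: A ∩ B = {2, 3, 6, 7, 8, 9, 10, 12, 15}
(A ∩ B)' = U \ (A ∩ B) = {1, 4, 5, 11, 13, 14, 16, 17, 18, 19, 20}
A' = {11, 14, 16}, B' = {1, 4, 5, 13, 17, 18, 19, 20}
Claimed RHS: A' ∪ B' = {1, 4, 5, 11, 13, 14, 16, 17, 18, 19, 20}
Identity is VALID: LHS = RHS = {1, 4, 5, 11, 13, 14, 16, 17, 18, 19, 20} ✓

Identity is valid. (A ∩ B)' = A' ∪ B' = {1, 4, 5, 11, 13, 14, 16, 17, 18, 19, 20}


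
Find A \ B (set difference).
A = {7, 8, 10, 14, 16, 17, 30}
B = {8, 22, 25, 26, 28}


A \ B = elements in A but not in B
A = {7, 8, 10, 14, 16, 17, 30}
B = {8, 22, 25, 26, 28}
Remove from A any elements in B
A \ B = {7, 10, 14, 16, 17, 30}

A \ B = {7, 10, 14, 16, 17, 30}


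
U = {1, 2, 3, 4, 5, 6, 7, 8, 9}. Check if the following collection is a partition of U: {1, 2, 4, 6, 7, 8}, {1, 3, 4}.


A partition requires: (1) non-empty parts, (2) pairwise disjoint, (3) union = U
Parts: {1, 2, 4, 6, 7, 8}, {1, 3, 4}
Union of parts: {1, 2, 3, 4, 6, 7, 8}
U = {1, 2, 3, 4, 5, 6, 7, 8, 9}
All non-empty? True
Pairwise disjoint? False
Covers U? False

No, not a valid partition


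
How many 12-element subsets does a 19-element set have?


C(n,k) = n! / (k!(n-k)!)
C(19,12) = 19! / (12!7!)
= 50388

C(19,12) = 50388


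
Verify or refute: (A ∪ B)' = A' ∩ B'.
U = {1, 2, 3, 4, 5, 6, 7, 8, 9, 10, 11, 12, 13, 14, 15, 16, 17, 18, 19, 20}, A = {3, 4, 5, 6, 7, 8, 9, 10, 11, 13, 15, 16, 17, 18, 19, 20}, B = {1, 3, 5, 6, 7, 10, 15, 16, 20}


LHS: A ∪ B = {1, 3, 4, 5, 6, 7, 8, 9, 10, 11, 13, 15, 16, 17, 18, 19, 20}
(A ∪ B)' = U \ (A ∪ B) = {2, 12, 14}
A' = {1, 2, 12, 14}, B' = {2, 4, 8, 9, 11, 12, 13, 14, 17, 18, 19}
Claimed RHS: A' ∩ B' = {2, 12, 14}
Identity is VALID: LHS = RHS = {2, 12, 14} ✓

Identity is valid. (A ∪ B)' = A' ∩ B' = {2, 12, 14}


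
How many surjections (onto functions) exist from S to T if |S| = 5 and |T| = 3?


n = |S| = 5, k = |T| = 3. Surjections via inclusion-exclusion:
S(n,k) = Σ(-1)^i × C(k,i) × (k-i)^n, i=0 to k
i=0: (-1)^0×C(3,0)×3^5 = 243
i=1: (-1)^1×C(3,1)×2^5 = -96
i=2: (-1)^2×C(3,2)×1^5 = 3
i=3: (-1)^3×C(3,3)×0^5 = 0
Total = 150

Number of surjections = 150


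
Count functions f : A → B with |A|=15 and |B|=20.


Each of |A| = 15 inputs maps to any of |B| = 20 outputs.
# functions = |B|^|A| = 20^15
= 32768000000000000000

Number of functions = 32768000000000000000


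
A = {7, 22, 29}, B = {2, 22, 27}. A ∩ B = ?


A ∩ B = elements in both A and B
A = {7, 22, 29}
B = {2, 22, 27}
A ∩ B = {22}

A ∩ B = {22}


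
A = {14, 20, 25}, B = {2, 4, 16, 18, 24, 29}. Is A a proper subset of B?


A ⊂ B requires: A ⊆ B AND A ≠ B.
A ⊆ B? No
A ⊄ B, so A is not a proper subset.

No, A is not a proper subset of B


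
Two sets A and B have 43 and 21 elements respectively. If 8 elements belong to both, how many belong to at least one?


|A ∪ B| = |A| + |B| - |A ∩ B|
= 43 + 21 - 8
= 56

|A ∪ B| = 56


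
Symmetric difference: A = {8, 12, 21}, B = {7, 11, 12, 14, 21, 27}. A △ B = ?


A △ B = (A \ B) ∪ (B \ A) = elements in exactly one of A or B
A \ B = {8}
B \ A = {7, 11, 14, 27}
A △ B = {7, 8, 11, 14, 27}

A △ B = {7, 8, 11, 14, 27}


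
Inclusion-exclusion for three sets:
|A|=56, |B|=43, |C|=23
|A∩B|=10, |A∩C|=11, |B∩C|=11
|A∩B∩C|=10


|A∪B∪C| = |A|+|B|+|C| - |A∩B|-|A∩C|-|B∩C| + |A∩B∩C|
= 56+43+23 - 10-11-11 + 10
= 122 - 32 + 10
= 100

|A ∪ B ∪ C| = 100


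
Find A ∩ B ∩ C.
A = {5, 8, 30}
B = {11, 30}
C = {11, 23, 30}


A ∩ B = {30}
(A ∩ B) ∩ C = {30}

A ∩ B ∩ C = {30}


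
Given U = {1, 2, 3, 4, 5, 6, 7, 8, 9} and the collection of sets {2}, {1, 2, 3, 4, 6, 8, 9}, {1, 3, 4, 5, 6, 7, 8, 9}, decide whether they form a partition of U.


A partition requires: (1) non-empty parts, (2) pairwise disjoint, (3) union = U
Parts: {2}, {1, 2, 3, 4, 6, 8, 9}, {1, 3, 4, 5, 6, 7, 8, 9}
Union of parts: {1, 2, 3, 4, 5, 6, 7, 8, 9}
U = {1, 2, 3, 4, 5, 6, 7, 8, 9}
All non-empty? True
Pairwise disjoint? False
Covers U? True

No, not a valid partition


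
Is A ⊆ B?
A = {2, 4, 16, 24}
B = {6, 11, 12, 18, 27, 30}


A ⊆ B means every element of A is in B.
Elements in A not in B: {2, 4, 16, 24}
So A ⊄ B.

No, A ⊄ B


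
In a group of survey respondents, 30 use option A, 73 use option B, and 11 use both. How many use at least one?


|A ∪ B| = |A| + |B| - |A ∩ B|
= 30 + 73 - 11
= 92

|A ∪ B| = 92


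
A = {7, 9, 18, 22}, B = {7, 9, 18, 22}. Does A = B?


Two sets are equal iff they have exactly the same elements.
A = {7, 9, 18, 22}
B = {7, 9, 18, 22}
Same elements → A = B

Yes, A = B


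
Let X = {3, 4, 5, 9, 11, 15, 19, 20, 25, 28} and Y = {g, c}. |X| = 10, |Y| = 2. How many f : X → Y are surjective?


n = |X| = 10, k = |Y| = 2. Surjections via inclusion-exclusion:
S(n,k) = Σ(-1)^i × C(k,i) × (k-i)^n, i=0 to k
i=0: (-1)^0×C(2,0)×2^10 = 1024
i=1: (-1)^1×C(2,1)×1^10 = -2
i=2: (-1)^2×C(2,2)×0^10 = 0
Total = 1022

Number of surjections = 1022


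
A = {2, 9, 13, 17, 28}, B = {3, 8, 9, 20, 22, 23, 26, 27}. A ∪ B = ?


A ∪ B = all elements in A or B (or both)
A = {2, 9, 13, 17, 28}
B = {3, 8, 9, 20, 22, 23, 26, 27}
A ∪ B = {2, 3, 8, 9, 13, 17, 20, 22, 23, 26, 27, 28}

A ∪ B = {2, 3, 8, 9, 13, 17, 20, 22, 23, 26, 27, 28}


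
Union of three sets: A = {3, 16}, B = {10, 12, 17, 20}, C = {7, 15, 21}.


A ∪ B = {3, 10, 12, 16, 17, 20}
(A ∪ B) ∪ C = {3, 7, 10, 12, 15, 16, 17, 20, 21}

A ∪ B ∪ C = {3, 7, 10, 12, 15, 16, 17, 20, 21}


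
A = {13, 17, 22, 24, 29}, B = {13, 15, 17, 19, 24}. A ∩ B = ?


A ∩ B = elements in both A and B
A = {13, 17, 22, 24, 29}
B = {13, 15, 17, 19, 24}
A ∩ B = {13, 17, 24}

A ∩ B = {13, 17, 24}


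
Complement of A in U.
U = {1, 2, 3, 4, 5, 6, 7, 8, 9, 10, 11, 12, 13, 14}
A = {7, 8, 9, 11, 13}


Aᶜ = U \ A = elements in U but not in A
U = {1, 2, 3, 4, 5, 6, 7, 8, 9, 10, 11, 12, 13, 14}
A = {7, 8, 9, 11, 13}
Aᶜ = {1, 2, 3, 4, 5, 6, 10, 12, 14}

Aᶜ = {1, 2, 3, 4, 5, 6, 10, 12, 14}


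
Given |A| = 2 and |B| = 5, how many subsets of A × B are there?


A relation from A to B is any subset of A × B.
|A × B| = 2 × 5 = 10
# relations = 2^|A × B| = 2^10 = 1024

Number of relations = 1024


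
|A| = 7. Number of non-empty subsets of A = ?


Total subsets = 2^n = 2^7 = 128
Non-empty subsets exclude the empty set: 2^n - 1
= 128 - 1
= 127

Number of non-empty subsets = 127


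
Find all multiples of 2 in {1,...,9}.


Checking each candidate:
Condition: multiples of 2 in {1,...,9}
Result = {2, 4, 6, 8}

{2, 4, 6, 8}


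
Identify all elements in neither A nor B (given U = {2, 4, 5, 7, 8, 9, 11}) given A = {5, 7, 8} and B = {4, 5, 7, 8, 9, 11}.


A = {5, 7, 8}
B = {4, 5, 7, 8, 9, 11}
Region: in neither A nor B (given U = {2, 4, 5, 7, 8, 9, 11})
Elements: {2}

Elements in neither A nor B (given U = {2, 4, 5, 7, 8, 9, 11}): {2}


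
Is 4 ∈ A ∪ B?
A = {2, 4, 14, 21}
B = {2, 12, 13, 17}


A = {2, 4, 14, 21}, B = {2, 12, 13, 17}
A ∪ B = all elements in A or B
A ∪ B = {2, 4, 12, 13, 14, 17, 21}
Checking if 4 ∈ A ∪ B
4 is in A ∪ B → True

4 ∈ A ∪ B


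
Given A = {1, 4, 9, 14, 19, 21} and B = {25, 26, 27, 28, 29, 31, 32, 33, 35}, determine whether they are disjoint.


Disjoint means A ∩ B = ∅.
A ∩ B = ∅
A ∩ B = ∅, so A and B are disjoint.

Yes, A and B are disjoint


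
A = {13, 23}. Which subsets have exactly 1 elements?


|A| = 2, so A has C(2,1) = 2 subsets of size 1.
Enumerate by choosing 1 elements from A at a time:
{13}, {23}

1-element subsets (2 total): {13}, {23}


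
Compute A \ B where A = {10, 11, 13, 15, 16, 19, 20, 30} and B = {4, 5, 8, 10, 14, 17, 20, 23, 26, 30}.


A \ B = elements in A but not in B
A = {10, 11, 13, 15, 16, 19, 20, 30}
B = {4, 5, 8, 10, 14, 17, 20, 23, 26, 30}
Remove from A any elements in B
A \ B = {11, 13, 15, 16, 19}

A \ B = {11, 13, 15, 16, 19}


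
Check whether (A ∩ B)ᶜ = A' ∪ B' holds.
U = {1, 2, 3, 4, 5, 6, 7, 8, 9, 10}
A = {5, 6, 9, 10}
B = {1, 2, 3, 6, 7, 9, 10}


LHS: A ∩ B = {6, 9, 10}
(A ∩ B)' = U \ (A ∩ B) = {1, 2, 3, 4, 5, 7, 8}
A' = {1, 2, 3, 4, 7, 8}, B' = {4, 5, 8}
Claimed RHS: A' ∪ B' = {1, 2, 3, 4, 5, 7, 8}
Identity is VALID: LHS = RHS = {1, 2, 3, 4, 5, 7, 8} ✓

Identity is valid. (A ∩ B)' = A' ∪ B' = {1, 2, 3, 4, 5, 7, 8}


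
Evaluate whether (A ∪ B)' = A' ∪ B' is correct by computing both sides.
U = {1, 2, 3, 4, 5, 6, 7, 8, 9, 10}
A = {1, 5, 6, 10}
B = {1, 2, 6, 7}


LHS: A ∪ B = {1, 2, 5, 6, 7, 10}
(A ∪ B)' = U \ (A ∪ B) = {3, 4, 8, 9}
A' = {2, 3, 4, 7, 8, 9}, B' = {3, 4, 5, 8, 9, 10}
Claimed RHS: A' ∪ B' = {2, 3, 4, 5, 7, 8, 9, 10}
Identity is INVALID: LHS = {3, 4, 8, 9} but the RHS claimed here equals {2, 3, 4, 5, 7, 8, 9, 10}. The correct form is (A ∪ B)' = A' ∩ B'.

Identity is invalid: (A ∪ B)' = {3, 4, 8, 9} but A' ∪ B' = {2, 3, 4, 5, 7, 8, 9, 10}. The correct De Morgan law is (A ∪ B)' = A' ∩ B'.


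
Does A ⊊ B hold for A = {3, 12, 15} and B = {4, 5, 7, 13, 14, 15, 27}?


A ⊂ B requires: A ⊆ B AND A ≠ B.
A ⊆ B? No
A ⊄ B, so A is not a proper subset.

No, A is not a proper subset of B


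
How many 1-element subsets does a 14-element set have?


C(n,k) = n! / (k!(n-k)!)
C(14,1) = 14! / (1!13!)
= 14

C(14,1) = 14


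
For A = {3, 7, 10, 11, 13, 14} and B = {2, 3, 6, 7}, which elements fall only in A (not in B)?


A = {3, 7, 10, 11, 13, 14}
B = {2, 3, 6, 7}
Region: only in A (not in B)
Elements: {10, 11, 13, 14}

Elements only in A (not in B): {10, 11, 13, 14}


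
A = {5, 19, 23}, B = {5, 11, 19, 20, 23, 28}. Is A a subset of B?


A ⊆ B means every element of A is in B.
All elements of A are in B.
So A ⊆ B.

Yes, A ⊆ B


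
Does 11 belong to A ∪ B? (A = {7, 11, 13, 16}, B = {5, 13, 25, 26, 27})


A = {7, 11, 13, 16}, B = {5, 13, 25, 26, 27}
A ∪ B = all elements in A or B
A ∪ B = {5, 7, 11, 13, 16, 25, 26, 27}
Checking if 11 ∈ A ∪ B
11 is in A ∪ B → True

11 ∈ A ∪ B


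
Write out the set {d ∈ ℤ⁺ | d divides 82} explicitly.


Checking each candidate:
Condition: positive divisors of 82
Result = {1, 2, 41, 82}

{1, 2, 41, 82}


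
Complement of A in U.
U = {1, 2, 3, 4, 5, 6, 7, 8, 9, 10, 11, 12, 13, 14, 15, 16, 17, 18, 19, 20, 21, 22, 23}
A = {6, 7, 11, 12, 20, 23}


Aᶜ = U \ A = elements in U but not in A
U = {1, 2, 3, 4, 5, 6, 7, 8, 9, 10, 11, 12, 13, 14, 15, 16, 17, 18, 19, 20, 21, 22, 23}
A = {6, 7, 11, 12, 20, 23}
Aᶜ = {1, 2, 3, 4, 5, 8, 9, 10, 13, 14, 15, 16, 17, 18, 19, 21, 22}

Aᶜ = {1, 2, 3, 4, 5, 8, 9, 10, 13, 14, 15, 16, 17, 18, 19, 21, 22}


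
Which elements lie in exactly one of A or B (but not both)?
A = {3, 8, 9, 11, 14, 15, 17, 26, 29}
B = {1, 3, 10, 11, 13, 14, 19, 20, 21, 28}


A △ B = (A \ B) ∪ (B \ A) = elements in exactly one of A or B
A \ B = {8, 9, 15, 17, 26, 29}
B \ A = {1, 10, 13, 19, 20, 21, 28}
A △ B = {1, 8, 9, 10, 13, 15, 17, 19, 20, 21, 26, 28, 29}

A △ B = {1, 8, 9, 10, 13, 15, 17, 19, 20, 21, 26, 28, 29}


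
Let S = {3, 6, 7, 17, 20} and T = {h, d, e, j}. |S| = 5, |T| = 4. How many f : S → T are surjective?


n = |S| = 5, k = |T| = 4. Surjections via inclusion-exclusion:
S(n,k) = Σ(-1)^i × C(k,i) × (k-i)^n, i=0 to k
i=0: (-1)^0×C(4,0)×4^5 = 1024
i=1: (-1)^1×C(4,1)×3^5 = -972
i=2: (-1)^2×C(4,2)×2^5 = 192
i=3: (-1)^3×C(4,3)×1^5 = -4
i=4: (-1)^4×C(4,4)×0^5 = 0
Total = 240

Number of surjections = 240


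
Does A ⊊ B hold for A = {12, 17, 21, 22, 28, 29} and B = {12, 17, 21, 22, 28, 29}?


A ⊂ B requires: A ⊆ B AND A ≠ B.
A ⊆ B? Yes
A = B? Yes
A = B, so A is not a PROPER subset.

No, A is not a proper subset of B


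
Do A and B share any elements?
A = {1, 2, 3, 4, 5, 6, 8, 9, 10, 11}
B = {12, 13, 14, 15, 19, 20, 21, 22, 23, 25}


Disjoint means A ∩ B = ∅.
A ∩ B = ∅
A ∩ B = ∅, so A and B are disjoint.

No — A and B share no elements (A ∩ B = ∅), so they are disjoint


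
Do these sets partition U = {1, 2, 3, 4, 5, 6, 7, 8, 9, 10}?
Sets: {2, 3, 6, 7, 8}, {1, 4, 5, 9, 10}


A partition requires: (1) non-empty parts, (2) pairwise disjoint, (3) union = U
Parts: {2, 3, 6, 7, 8}, {1, 4, 5, 9, 10}
Union of parts: {1, 2, 3, 4, 5, 6, 7, 8, 9, 10}
U = {1, 2, 3, 4, 5, 6, 7, 8, 9, 10}
All non-empty? True
Pairwise disjoint? True
Covers U? True

Yes, valid partition


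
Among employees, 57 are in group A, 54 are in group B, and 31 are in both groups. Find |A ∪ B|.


|A ∪ B| = |A| + |B| - |A ∩ B|
= 57 + 54 - 31
= 80

|A ∪ B| = 80


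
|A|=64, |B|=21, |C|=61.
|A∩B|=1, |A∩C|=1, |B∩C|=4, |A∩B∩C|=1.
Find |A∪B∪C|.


|A∪B∪C| = |A|+|B|+|C| - |A∩B|-|A∩C|-|B∩C| + |A∩B∩C|
= 64+21+61 - 1-1-4 + 1
= 146 - 6 + 1
= 141

|A ∪ B ∪ C| = 141


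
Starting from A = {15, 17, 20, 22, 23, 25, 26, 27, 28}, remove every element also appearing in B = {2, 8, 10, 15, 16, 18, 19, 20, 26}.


A \ B = elements in A but not in B
A = {15, 17, 20, 22, 23, 25, 26, 27, 28}
B = {2, 8, 10, 15, 16, 18, 19, 20, 26}
Remove from A any elements in B
A \ B = {17, 22, 23, 25, 27, 28}

A \ B = {17, 22, 23, 25, 27, 28}


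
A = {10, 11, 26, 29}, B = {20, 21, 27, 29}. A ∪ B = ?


A ∪ B = all elements in A or B (or both)
A = {10, 11, 26, 29}
B = {20, 21, 27, 29}
A ∪ B = {10, 11, 20, 21, 26, 27, 29}

A ∪ B = {10, 11, 20, 21, 26, 27, 29}


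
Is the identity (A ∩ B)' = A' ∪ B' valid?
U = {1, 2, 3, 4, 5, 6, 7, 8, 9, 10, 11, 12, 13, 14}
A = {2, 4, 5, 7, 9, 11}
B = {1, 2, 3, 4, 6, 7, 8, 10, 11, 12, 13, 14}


LHS: A ∩ B = {2, 4, 7, 11}
(A ∩ B)' = U \ (A ∩ B) = {1, 3, 5, 6, 8, 9, 10, 12, 13, 14}
A' = {1, 3, 6, 8, 10, 12, 13, 14}, B' = {5, 9}
Claimed RHS: A' ∪ B' = {1, 3, 5, 6, 8, 9, 10, 12, 13, 14}
Identity is VALID: LHS = RHS = {1, 3, 5, 6, 8, 9, 10, 12, 13, 14} ✓

Identity is valid. (A ∩ B)' = A' ∪ B' = {1, 3, 5, 6, 8, 9, 10, 12, 13, 14}


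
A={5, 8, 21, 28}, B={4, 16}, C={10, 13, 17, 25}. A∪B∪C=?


A ∪ B = {4, 5, 8, 16, 21, 28}
(A ∪ B) ∪ C = {4, 5, 8, 10, 13, 16, 17, 21, 25, 28}

A ∪ B ∪ C = {4, 5, 8, 10, 13, 16, 17, 21, 25, 28}


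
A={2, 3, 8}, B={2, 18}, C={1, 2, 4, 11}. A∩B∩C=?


A ∩ B = {2}
(A ∩ B) ∩ C = {2}

A ∩ B ∩ C = {2}


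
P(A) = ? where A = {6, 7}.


|A| = 2, so |P(A)| = 2^2 = 4
Enumerate subsets by cardinality (0 to 2):
∅, {6}, {7}, {6, 7}

P(A) has 4 subsets: ∅, {6}, {7}, {6, 7}


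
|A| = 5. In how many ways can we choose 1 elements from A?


C(n,k) = n! / (k!(n-k)!)
C(5,1) = 5! / (1!4!)
= 5

C(5,1) = 5


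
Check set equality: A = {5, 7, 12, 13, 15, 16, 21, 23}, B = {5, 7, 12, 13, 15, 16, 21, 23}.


Two sets are equal iff they have exactly the same elements.
A = {5, 7, 12, 13, 15, 16, 21, 23}
B = {5, 7, 12, 13, 15, 16, 21, 23}
Same elements → A = B

Yes, A = B


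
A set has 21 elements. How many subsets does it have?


Number of subsets = 2^n
= 2^21
= 2097152

|P(A)| = 2097152


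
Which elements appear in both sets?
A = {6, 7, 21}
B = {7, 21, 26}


A ∩ B = elements in both A and B
A = {6, 7, 21}
B = {7, 21, 26}
A ∩ B = {7, 21}

A ∩ B = {7, 21}


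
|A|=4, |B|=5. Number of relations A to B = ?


A relation from A to B is any subset of A × B.
|A × B| = 4 × 5 = 20
# relations = 2^|A × B| = 2^20 = 1048576

Number of relations = 1048576


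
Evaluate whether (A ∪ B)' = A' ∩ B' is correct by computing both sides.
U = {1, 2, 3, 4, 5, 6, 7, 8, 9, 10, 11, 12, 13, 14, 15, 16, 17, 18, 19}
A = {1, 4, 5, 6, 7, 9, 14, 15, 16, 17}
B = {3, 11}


LHS: A ∪ B = {1, 3, 4, 5, 6, 7, 9, 11, 14, 15, 16, 17}
(A ∪ B)' = U \ (A ∪ B) = {2, 8, 10, 12, 13, 18, 19}
A' = {2, 3, 8, 10, 11, 12, 13, 18, 19}, B' = {1, 2, 4, 5, 6, 7, 8, 9, 10, 12, 13, 14, 15, 16, 17, 18, 19}
Claimed RHS: A' ∩ B' = {2, 8, 10, 12, 13, 18, 19}
Identity is VALID: LHS = RHS = {2, 8, 10, 12, 13, 18, 19} ✓

Identity is valid. (A ∪ B)' = A' ∩ B' = {2, 8, 10, 12, 13, 18, 19}


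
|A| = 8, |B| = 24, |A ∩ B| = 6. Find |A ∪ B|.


|A ∪ B| = |A| + |B| - |A ∩ B|
= 8 + 24 - 6
= 26

|A ∪ B| = 26


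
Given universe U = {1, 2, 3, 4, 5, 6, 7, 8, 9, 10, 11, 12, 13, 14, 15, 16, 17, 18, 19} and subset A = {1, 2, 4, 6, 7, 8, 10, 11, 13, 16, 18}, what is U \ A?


Aᶜ = U \ A = elements in U but not in A
U = {1, 2, 3, 4, 5, 6, 7, 8, 9, 10, 11, 12, 13, 14, 15, 16, 17, 18, 19}
A = {1, 2, 4, 6, 7, 8, 10, 11, 13, 16, 18}
Aᶜ = {3, 5, 9, 12, 14, 15, 17, 19}

Aᶜ = {3, 5, 9, 12, 14, 15, 17, 19}


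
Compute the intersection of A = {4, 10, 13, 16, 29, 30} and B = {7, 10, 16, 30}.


A ∩ B = elements in both A and B
A = {4, 10, 13, 16, 29, 30}
B = {7, 10, 16, 30}
A ∩ B = {10, 16, 30}

A ∩ B = {10, 16, 30}


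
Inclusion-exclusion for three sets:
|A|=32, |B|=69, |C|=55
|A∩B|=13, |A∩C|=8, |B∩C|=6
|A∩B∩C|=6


|A∪B∪C| = |A|+|B|+|C| - |A∩B|-|A∩C|-|B∩C| + |A∩B∩C|
= 32+69+55 - 13-8-6 + 6
= 156 - 27 + 6
= 135

|A ∪ B ∪ C| = 135


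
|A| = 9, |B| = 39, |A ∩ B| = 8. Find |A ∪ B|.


|A ∪ B| = |A| + |B| - |A ∩ B|
= 9 + 39 - 8
= 40

|A ∪ B| = 40


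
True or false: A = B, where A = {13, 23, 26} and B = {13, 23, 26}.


Two sets are equal iff they have exactly the same elements.
A = {13, 23, 26}
B = {13, 23, 26}
Same elements → A = B

Yes, A = B


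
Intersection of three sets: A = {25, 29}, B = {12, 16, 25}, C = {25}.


A ∩ B = {25}
(A ∩ B) ∩ C = {25}

A ∩ B ∩ C = {25}


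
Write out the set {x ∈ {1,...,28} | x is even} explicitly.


Checking each candidate:
Condition: even numbers in {1,...,28}
Result = {2, 4, 6, 8, 10, 12, 14, 16, 18, 20, 22, 24, 26, 28}

{2, 4, 6, 8, 10, 12, 14, 16, 18, 20, 22, 24, 26, 28}


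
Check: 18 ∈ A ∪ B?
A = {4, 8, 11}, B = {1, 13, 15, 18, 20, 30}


A = {4, 8, 11}, B = {1, 13, 15, 18, 20, 30}
A ∪ B = all elements in A or B
A ∪ B = {1, 4, 8, 11, 13, 15, 18, 20, 30}
Checking if 18 ∈ A ∪ B
18 is in A ∪ B → True

18 ∈ A ∪ B


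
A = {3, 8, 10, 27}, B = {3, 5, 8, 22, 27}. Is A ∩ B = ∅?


Disjoint means A ∩ B = ∅.
A ∩ B = {3, 8, 27}
A ∩ B ≠ ∅, so A and B are NOT disjoint.

No, A and B are not disjoint (A ∩ B = {3, 8, 27})


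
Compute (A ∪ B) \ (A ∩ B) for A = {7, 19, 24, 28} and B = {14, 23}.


A △ B = (A \ B) ∪ (B \ A) = elements in exactly one of A or B
A \ B = {7, 19, 24, 28}
B \ A = {14, 23}
A △ B = {7, 14, 19, 23, 24, 28}

A △ B = {7, 14, 19, 23, 24, 28}


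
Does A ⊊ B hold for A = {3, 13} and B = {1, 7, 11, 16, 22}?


A ⊂ B requires: A ⊆ B AND A ≠ B.
A ⊆ B? No
A ⊄ B, so A is not a proper subset.

No, A is not a proper subset of B


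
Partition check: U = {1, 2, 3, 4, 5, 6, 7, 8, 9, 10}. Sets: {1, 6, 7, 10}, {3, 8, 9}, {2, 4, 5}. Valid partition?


A partition requires: (1) non-empty parts, (2) pairwise disjoint, (3) union = U
Parts: {1, 6, 7, 10}, {3, 8, 9}, {2, 4, 5}
Union of parts: {1, 2, 3, 4, 5, 6, 7, 8, 9, 10}
U = {1, 2, 3, 4, 5, 6, 7, 8, 9, 10}
All non-empty? True
Pairwise disjoint? True
Covers U? True

Yes, valid partition


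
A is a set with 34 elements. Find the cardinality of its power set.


Number of subsets = 2^n
= 2^34
= 17179869184

|P(A)| = 17179869184


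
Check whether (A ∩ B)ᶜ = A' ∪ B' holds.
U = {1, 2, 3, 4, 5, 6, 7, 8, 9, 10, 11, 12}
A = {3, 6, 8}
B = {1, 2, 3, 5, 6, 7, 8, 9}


LHS: A ∩ B = {3, 6, 8}
(A ∩ B)' = U \ (A ∩ B) = {1, 2, 4, 5, 7, 9, 10, 11, 12}
A' = {1, 2, 4, 5, 7, 9, 10, 11, 12}, B' = {4, 10, 11, 12}
Claimed RHS: A' ∪ B' = {1, 2, 4, 5, 7, 9, 10, 11, 12}
Identity is VALID: LHS = RHS = {1, 2, 4, 5, 7, 9, 10, 11, 12} ✓

Identity is valid. (A ∩ B)' = A' ∪ B' = {1, 2, 4, 5, 7, 9, 10, 11, 12}


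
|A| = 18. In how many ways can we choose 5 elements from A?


C(n,k) = n! / (k!(n-k)!)
C(18,5) = 18! / (5!13!)
= 8568

C(18,5) = 8568


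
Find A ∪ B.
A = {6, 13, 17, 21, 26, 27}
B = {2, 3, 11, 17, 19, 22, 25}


A ∪ B = all elements in A or B (or both)
A = {6, 13, 17, 21, 26, 27}
B = {2, 3, 11, 17, 19, 22, 25}
A ∪ B = {2, 3, 6, 11, 13, 17, 19, 21, 22, 25, 26, 27}

A ∪ B = {2, 3, 6, 11, 13, 17, 19, 21, 22, 25, 26, 27}


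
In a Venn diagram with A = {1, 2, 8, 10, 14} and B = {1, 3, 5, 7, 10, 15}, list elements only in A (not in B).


A = {1, 2, 8, 10, 14}
B = {1, 3, 5, 7, 10, 15}
Region: only in A (not in B)
Elements: {2, 8, 14}

Elements only in A (not in B): {2, 8, 14}


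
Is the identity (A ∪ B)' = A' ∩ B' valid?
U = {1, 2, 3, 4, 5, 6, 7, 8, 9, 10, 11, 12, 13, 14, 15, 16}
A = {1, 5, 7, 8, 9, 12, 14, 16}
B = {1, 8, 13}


LHS: A ∪ B = {1, 5, 7, 8, 9, 12, 13, 14, 16}
(A ∪ B)' = U \ (A ∪ B) = {2, 3, 4, 6, 10, 11, 15}
A' = {2, 3, 4, 6, 10, 11, 13, 15}, B' = {2, 3, 4, 5, 6, 7, 9, 10, 11, 12, 14, 15, 16}
Claimed RHS: A' ∩ B' = {2, 3, 4, 6, 10, 11, 15}
Identity is VALID: LHS = RHS = {2, 3, 4, 6, 10, 11, 15} ✓

Identity is valid. (A ∪ B)' = A' ∩ B' = {2, 3, 4, 6, 10, 11, 15}


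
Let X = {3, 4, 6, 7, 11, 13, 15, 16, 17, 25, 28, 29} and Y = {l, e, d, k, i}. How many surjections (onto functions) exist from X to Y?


n = |X| = 12, k = |Y| = 5. Surjections via inclusion-exclusion:
S(n,k) = Σ(-1)^i × C(k,i) × (k-i)^n, i=0 to k
i=0: (-1)^0×C(5,0)×5^12 = 244140625
i=1: (-1)^1×C(5,1)×4^12 = -83886080
i=2: (-1)^2×C(5,2)×3^12 = 5314410
i=3: (-1)^3×C(5,3)×2^12 = -40960
i=4: (-1)^4×C(5,4)×1^12 = 5
i=5: (-1)^5×C(5,5)×0^12 = 0
Total = 165528000

Number of surjections = 165528000


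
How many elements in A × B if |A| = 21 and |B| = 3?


|A × B| = |A| × |B|
= 21 × 3
= 63

|A × B| = 63


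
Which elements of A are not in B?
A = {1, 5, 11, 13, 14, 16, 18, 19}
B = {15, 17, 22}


A \ B = elements in A but not in B
A = {1, 5, 11, 13, 14, 16, 18, 19}
B = {15, 17, 22}
Remove from A any elements in B
A \ B = {1, 5, 11, 13, 14, 16, 18, 19}

A \ B = {1, 5, 11, 13, 14, 16, 18, 19}


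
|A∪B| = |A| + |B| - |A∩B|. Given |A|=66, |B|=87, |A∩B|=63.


|A ∪ B| = |A| + |B| - |A ∩ B|
= 66 + 87 - 63
= 90

|A ∪ B| = 90


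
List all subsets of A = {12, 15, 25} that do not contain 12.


A subset of A that omits 12 is a subset of A \ {12}, so there are 2^(n-1) = 2^2 = 4 of them.
Subsets excluding 12: ∅, {15}, {25}, {15, 25}

Subsets excluding 12 (4 total): ∅, {15}, {25}, {15, 25}


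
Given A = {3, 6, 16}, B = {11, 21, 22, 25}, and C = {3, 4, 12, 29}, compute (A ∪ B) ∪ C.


A ∪ B = {3, 6, 11, 16, 21, 22, 25}
(A ∪ B) ∪ C = {3, 4, 6, 11, 12, 16, 21, 22, 25, 29}

A ∪ B ∪ C = {3, 4, 6, 11, 12, 16, 21, 22, 25, 29}


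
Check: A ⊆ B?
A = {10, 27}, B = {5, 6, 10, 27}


A ⊆ B means every element of A is in B.
All elements of A are in B.
So A ⊆ B.

Yes, A ⊆ B


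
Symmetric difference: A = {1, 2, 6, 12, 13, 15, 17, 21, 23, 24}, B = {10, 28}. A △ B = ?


A △ B = (A \ B) ∪ (B \ A) = elements in exactly one of A or B
A \ B = {1, 2, 6, 12, 13, 15, 17, 21, 23, 24}
B \ A = {10, 28}
A △ B = {1, 2, 6, 10, 12, 13, 15, 17, 21, 23, 24, 28}

A △ B = {1, 2, 6, 10, 12, 13, 15, 17, 21, 23, 24, 28}


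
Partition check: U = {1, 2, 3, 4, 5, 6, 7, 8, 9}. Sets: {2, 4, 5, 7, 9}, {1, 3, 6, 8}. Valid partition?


A partition requires: (1) non-empty parts, (2) pairwise disjoint, (3) union = U
Parts: {2, 4, 5, 7, 9}, {1, 3, 6, 8}
Union of parts: {1, 2, 3, 4, 5, 6, 7, 8, 9}
U = {1, 2, 3, 4, 5, 6, 7, 8, 9}
All non-empty? True
Pairwise disjoint? True
Covers U? True

Yes, valid partition


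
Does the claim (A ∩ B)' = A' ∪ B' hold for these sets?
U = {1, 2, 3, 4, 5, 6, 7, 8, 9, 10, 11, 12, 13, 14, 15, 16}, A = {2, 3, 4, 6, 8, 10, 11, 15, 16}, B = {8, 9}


LHS: A ∩ B = {8}
(A ∩ B)' = U \ (A ∩ B) = {1, 2, 3, 4, 5, 6, 7, 9, 10, 11, 12, 13, 14, 15, 16}
A' = {1, 5, 7, 9, 12, 13, 14}, B' = {1, 2, 3, 4, 5, 6, 7, 10, 11, 12, 13, 14, 15, 16}
Claimed RHS: A' ∪ B' = {1, 2, 3, 4, 5, 6, 7, 9, 10, 11, 12, 13, 14, 15, 16}
Identity is VALID: LHS = RHS = {1, 2, 3, 4, 5, 6, 7, 9, 10, 11, 12, 13, 14, 15, 16} ✓

Identity is valid. (A ∩ B)' = A' ∪ B' = {1, 2, 3, 4, 5, 6, 7, 9, 10, 11, 12, 13, 14, 15, 16}


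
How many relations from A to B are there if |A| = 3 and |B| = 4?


A relation from A to B is any subset of A × B.
|A × B| = 3 × 4 = 12
# relations = 2^|A × B| = 2^12 = 4096

Number of relations = 4096


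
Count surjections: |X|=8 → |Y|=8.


n = |X| = 8, k = |Y| = 8. Surjections via inclusion-exclusion:
S(n,k) = Σ(-1)^i × C(k,i) × (k-i)^n, i=0 to k
i=0: (-1)^0×C(8,0)×8^8 = 16777216
i=1: (-1)^1×C(8,1)×7^8 = -46118408
i=2: (-1)^2×C(8,2)×6^8 = 47029248
i=3: (-1)^3×C(8,3)×5^8 = -21875000
i=4: (-1)^4×C(8,4)×4^8 = 4587520
i=5: (-1)^5×C(8,5)×3^8 = -367416
i=6: (-1)^6×C(8,6)×2^8 = 7168
i=7: (-1)^7×C(8,7)×1^8 = -8
i=8: (-1)^8×C(8,8)×0^8 = 0
Total = 40320

Number of surjections = 40320


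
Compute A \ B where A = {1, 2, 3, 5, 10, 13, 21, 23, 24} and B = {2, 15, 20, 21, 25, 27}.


A \ B = elements in A but not in B
A = {1, 2, 3, 5, 10, 13, 21, 23, 24}
B = {2, 15, 20, 21, 25, 27}
Remove from A any elements in B
A \ B = {1, 3, 5, 10, 13, 23, 24}

A \ B = {1, 3, 5, 10, 13, 23, 24}


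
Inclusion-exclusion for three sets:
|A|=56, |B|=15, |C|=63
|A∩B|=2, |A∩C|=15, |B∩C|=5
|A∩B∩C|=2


|A∪B∪C| = |A|+|B|+|C| - |A∩B|-|A∩C|-|B∩C| + |A∩B∩C|
= 56+15+63 - 2-15-5 + 2
= 134 - 22 + 2
= 114

|A ∪ B ∪ C| = 114


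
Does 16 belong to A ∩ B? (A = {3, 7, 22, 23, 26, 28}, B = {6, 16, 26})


A = {3, 7, 22, 23, 26, 28}, B = {6, 16, 26}
A ∩ B = elements in both A and B
A ∩ B = {26}
Checking if 16 ∈ A ∩ B
16 is not in A ∩ B → False

16 ∉ A ∩ B


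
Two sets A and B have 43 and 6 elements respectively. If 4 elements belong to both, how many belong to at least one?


|A ∪ B| = |A| + |B| - |A ∩ B|
= 43 + 6 - 4
= 45

|A ∪ B| = 45


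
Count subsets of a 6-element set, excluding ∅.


Total subsets = 2^n = 2^6 = 64
Non-empty subsets exclude the empty set: 2^n - 1
= 64 - 1
= 63

Number of non-empty subsets = 63


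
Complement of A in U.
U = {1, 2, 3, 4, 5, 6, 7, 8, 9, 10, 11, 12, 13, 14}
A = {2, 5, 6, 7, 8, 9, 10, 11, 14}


Aᶜ = U \ A = elements in U but not in A
U = {1, 2, 3, 4, 5, 6, 7, 8, 9, 10, 11, 12, 13, 14}
A = {2, 5, 6, 7, 8, 9, 10, 11, 14}
Aᶜ = {1, 3, 4, 12, 13}

Aᶜ = {1, 3, 4, 12, 13}


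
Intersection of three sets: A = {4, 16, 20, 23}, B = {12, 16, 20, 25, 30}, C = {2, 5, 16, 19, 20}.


A ∩ B = {16, 20}
(A ∩ B) ∩ C = {16, 20}

A ∩ B ∩ C = {16, 20}


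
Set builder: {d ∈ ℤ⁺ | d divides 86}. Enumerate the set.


Checking each candidate:
Condition: positive divisors of 86
Result = {1, 2, 43, 86}

{1, 2, 43, 86}


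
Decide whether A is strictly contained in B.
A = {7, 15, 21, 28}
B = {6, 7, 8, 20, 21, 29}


A ⊂ B requires: A ⊆ B AND A ≠ B.
A ⊆ B? No
A ⊄ B, so A is not a proper subset.

No, A is not a proper subset of B


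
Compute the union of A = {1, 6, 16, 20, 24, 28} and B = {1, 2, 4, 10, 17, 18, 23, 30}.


A ∪ B = all elements in A or B (or both)
A = {1, 6, 16, 20, 24, 28}
B = {1, 2, 4, 10, 17, 18, 23, 30}
A ∪ B = {1, 2, 4, 6, 10, 16, 17, 18, 20, 23, 24, 28, 30}

A ∪ B = {1, 2, 4, 6, 10, 16, 17, 18, 20, 23, 24, 28, 30}


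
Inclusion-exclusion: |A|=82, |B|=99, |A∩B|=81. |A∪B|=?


|A ∪ B| = |A| + |B| - |A ∩ B|
= 82 + 99 - 81
= 100

|A ∪ B| = 100


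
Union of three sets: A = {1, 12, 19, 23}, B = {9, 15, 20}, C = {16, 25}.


A ∪ B = {1, 9, 12, 15, 19, 20, 23}
(A ∪ B) ∪ C = {1, 9, 12, 15, 16, 19, 20, 23, 25}

A ∪ B ∪ C = {1, 9, 12, 15, 16, 19, 20, 23, 25}


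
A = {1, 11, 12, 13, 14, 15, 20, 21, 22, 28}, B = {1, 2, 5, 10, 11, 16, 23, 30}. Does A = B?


Two sets are equal iff they have exactly the same elements.
A = {1, 11, 12, 13, 14, 15, 20, 21, 22, 28}
B = {1, 2, 5, 10, 11, 16, 23, 30}
Differences: {2, 5, 10, 12, 13, 14, 15, 16, 20, 21, 22, 23, 28, 30}
A ≠ B

No, A ≠ B


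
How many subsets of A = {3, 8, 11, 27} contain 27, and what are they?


A subset of A contains 27 iff the remaining 3 elements form any subset of A \ {27}.
Count: 2^(n-1) = 2^3 = 8
Subsets containing 27: {27}, {3, 27}, {8, 27}, {11, 27}, {3, 8, 27}, {3, 11, 27}, {8, 11, 27}, {3, 8, 11, 27}

Subsets containing 27 (8 total): {27}, {3, 27}, {8, 27}, {11, 27}, {3, 8, 27}, {3, 11, 27}, {8, 11, 27}, {3, 8, 11, 27}


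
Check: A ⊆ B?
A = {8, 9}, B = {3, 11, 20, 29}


A ⊆ B means every element of A is in B.
Elements in A not in B: {8, 9}
So A ⊄ B.

No, A ⊄ B


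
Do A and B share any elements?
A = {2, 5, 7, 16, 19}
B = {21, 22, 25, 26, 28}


Disjoint means A ∩ B = ∅.
A ∩ B = ∅
A ∩ B = ∅, so A and B are disjoint.

No — A and B share no elements (A ∩ B = ∅), so they are disjoint


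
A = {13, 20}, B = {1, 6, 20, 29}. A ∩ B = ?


A ∩ B = elements in both A and B
A = {13, 20}
B = {1, 6, 20, 29}
A ∩ B = {20}

A ∩ B = {20}


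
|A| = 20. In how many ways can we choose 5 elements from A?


C(n,k) = n! / (k!(n-k)!)
C(20,5) = 20! / (5!15!)
= 15504

C(20,5) = 15504


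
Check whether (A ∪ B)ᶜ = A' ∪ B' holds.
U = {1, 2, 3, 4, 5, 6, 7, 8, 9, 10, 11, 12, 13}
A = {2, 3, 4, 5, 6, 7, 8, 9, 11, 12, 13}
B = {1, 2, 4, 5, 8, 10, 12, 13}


LHS: A ∪ B = {1, 2, 3, 4, 5, 6, 7, 8, 9, 10, 11, 12, 13}
(A ∪ B)' = U \ (A ∪ B) = ∅
A' = {1, 10}, B' = {3, 6, 7, 9, 11}
Claimed RHS: A' ∪ B' = {1, 3, 6, 7, 9, 10, 11}
Identity is INVALID: LHS = ∅ but the RHS claimed here equals {1, 3, 6, 7, 9, 10, 11}. The correct form is (A ∪ B)' = A' ∩ B'.

Identity is invalid: (A ∪ B)' = ∅ but A' ∪ B' = {1, 3, 6, 7, 9, 10, 11}. The correct De Morgan law is (A ∪ B)' = A' ∩ B'.


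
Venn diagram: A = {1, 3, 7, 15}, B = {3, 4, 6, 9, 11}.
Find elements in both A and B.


A = {1, 3, 7, 15}
B = {3, 4, 6, 9, 11}
Region: in both A and B
Elements: {3}

Elements in both A and B: {3}


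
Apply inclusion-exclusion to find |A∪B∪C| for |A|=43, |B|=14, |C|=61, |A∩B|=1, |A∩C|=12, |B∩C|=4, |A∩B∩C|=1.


|A∪B∪C| = |A|+|B|+|C| - |A∩B|-|A∩C|-|B∩C| + |A∩B∩C|
= 43+14+61 - 1-12-4 + 1
= 118 - 17 + 1
= 102

|A ∪ B ∪ C| = 102


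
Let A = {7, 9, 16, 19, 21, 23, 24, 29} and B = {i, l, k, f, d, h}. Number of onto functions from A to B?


n = |A| = 8, k = |B| = 6. Surjections via inclusion-exclusion:
S(n,k) = Σ(-1)^i × C(k,i) × (k-i)^n, i=0 to k
i=0: (-1)^0×C(6,0)×6^8 = 1679616
i=1: (-1)^1×C(6,1)×5^8 = -2343750
i=2: (-1)^2×C(6,2)×4^8 = 983040
i=3: (-1)^3×C(6,3)×3^8 = -131220
i=4: (-1)^4×C(6,4)×2^8 = 3840
i=5: (-1)^5×C(6,5)×1^8 = -6
i=6: (-1)^6×C(6,6)×0^8 = 0
Total = 191520

Number of surjections = 191520


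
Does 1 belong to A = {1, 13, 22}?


A = {1, 13, 22}
Checking if 1 is in A
1 is in A → True

1 ∈ A


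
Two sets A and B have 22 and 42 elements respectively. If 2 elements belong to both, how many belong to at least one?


|A ∪ B| = |A| + |B| - |A ∩ B|
= 22 + 42 - 2
= 62

|A ∪ B| = 62


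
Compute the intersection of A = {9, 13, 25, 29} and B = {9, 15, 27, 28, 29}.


A ∩ B = elements in both A and B
A = {9, 13, 25, 29}
B = {9, 15, 27, 28, 29}
A ∩ B = {9, 29}

A ∩ B = {9, 29}


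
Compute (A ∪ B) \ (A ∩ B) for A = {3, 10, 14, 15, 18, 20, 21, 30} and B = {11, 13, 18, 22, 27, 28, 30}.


A △ B = (A \ B) ∪ (B \ A) = elements in exactly one of A or B
A \ B = {3, 10, 14, 15, 20, 21}
B \ A = {11, 13, 22, 27, 28}
A △ B = {3, 10, 11, 13, 14, 15, 20, 21, 22, 27, 28}

A △ B = {3, 10, 11, 13, 14, 15, 20, 21, 22, 27, 28}


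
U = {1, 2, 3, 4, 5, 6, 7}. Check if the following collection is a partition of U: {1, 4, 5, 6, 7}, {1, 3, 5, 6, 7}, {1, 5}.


A partition requires: (1) non-empty parts, (2) pairwise disjoint, (3) union = U
Parts: {1, 4, 5, 6, 7}, {1, 3, 5, 6, 7}, {1, 5}
Union of parts: {1, 3, 4, 5, 6, 7}
U = {1, 2, 3, 4, 5, 6, 7}
All non-empty? True
Pairwise disjoint? False
Covers U? False

No, not a valid partition
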